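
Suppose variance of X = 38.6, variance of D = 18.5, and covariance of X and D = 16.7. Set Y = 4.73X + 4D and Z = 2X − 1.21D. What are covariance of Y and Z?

covariance of Y and Z = 313.63689

By bilinearity, covariance of Y and Z = ac·variance of X + bd·variance of D + (ad+bc)·covariance of X and D, with a=4.73, b=4, c=2, d=-1.21.
ac·variance of X = 4.73·2·38.6 = 365.156
bd·variance of D = 4·(-1.21)·18.5 = -89.54
(ad+bc)·covariance of X and D = (2.2767)·16.7 = 38.02089
covariance of Y and Z = 365.156 + (-89.54) + 38.02089 = 313.63689.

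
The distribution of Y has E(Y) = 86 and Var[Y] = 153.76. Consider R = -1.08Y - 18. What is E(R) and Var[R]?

E(R) = -110.88, Var[R] = 179.345664

R = -1.08Y - 18 is linear with a = -1.08, b = -18.
E(R) = a·E(Y) + b = (-1.08)·86 + (-18) = -110.88.
Var[R] = a²·Var[Y] = (-1.08)²·153.76 = 179.345664 (the additive constant -18 does not affect variance).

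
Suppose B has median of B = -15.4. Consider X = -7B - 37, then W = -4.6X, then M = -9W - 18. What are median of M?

median of X = (-7)·(-15.4) + (-37) = 70.8.
median of W = (-4.6)·70.8 = -325.68.
median of M = (-9)·(-325.68) + (-18) = 2913.12.

median of M = 2913.12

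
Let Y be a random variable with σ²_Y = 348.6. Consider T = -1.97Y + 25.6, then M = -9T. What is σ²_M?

σ²_M = 109583.42094

σ²_T = (-1.97)²·348.6 = 1352.88174.
σ²_M = (-9)²·1352.88174 = 109583.42094.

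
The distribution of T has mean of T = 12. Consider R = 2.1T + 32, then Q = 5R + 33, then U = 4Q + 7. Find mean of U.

mean of R = 2.1·12 + 32 = 57.2.
mean of Q = 5·57.2 + 33 = 319.
mean of U = 4·319 + 7 = 1283.

mean of U = 1283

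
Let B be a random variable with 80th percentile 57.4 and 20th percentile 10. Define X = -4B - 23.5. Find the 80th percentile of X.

Since a = -4 < 0 the transformation is decreasing, reversing order: the 80th percentile of X corresponds to the 20th percentile of B.
So P_{80}(X) = a·P_{20}(B) + b = (-4)·10 + (-23.5) = -63.5.

80th percentile of X = -63.5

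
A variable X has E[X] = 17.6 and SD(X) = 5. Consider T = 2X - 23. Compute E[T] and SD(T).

T = 2X - 23 is linear with a = 2, b = -23.
E[T] = a·E[X] + b = 2·17.6 + (-23) = 12.2.
SD(T) = |a|·SD(X) = |2|·5 = 10.

E[T] = 12.2, SD(T) = 10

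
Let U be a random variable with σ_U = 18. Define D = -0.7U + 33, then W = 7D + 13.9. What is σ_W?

σ_W = 88.2

σ_D = |-0.7|·18 = 12.6.
σ_W = |7|·12.6 = 88.2.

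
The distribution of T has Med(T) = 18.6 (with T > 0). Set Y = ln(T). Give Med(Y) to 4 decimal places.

ln(T) is monotone on this domain, so Med(Y) = ln(18.6) ≈ 2.9232.

Med(Y) = 2.9232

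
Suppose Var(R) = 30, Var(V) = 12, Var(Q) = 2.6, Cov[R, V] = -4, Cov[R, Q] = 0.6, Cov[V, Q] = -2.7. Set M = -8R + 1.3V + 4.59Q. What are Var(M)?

Var(M) = a²·Var(R) + b²·Var(V) + c²·Var(Q) + 2ab·Cov[R, V] + 2ac·Cov[R, Q] + 2bc·Cov[V, Q], with a = -8, b = 1.3, c = 4.59.
= 1920 + 20.28 + 54.77706 + 83.2 + (-44.064) + (-32.2218)
= 2001.97126.

Var(M) = 2001.97126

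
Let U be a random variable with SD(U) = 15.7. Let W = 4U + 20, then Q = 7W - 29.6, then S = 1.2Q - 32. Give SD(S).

SD(S) = 527.52

SD(W) = |4|·15.7 = 62.8.
SD(Q) = |7|·62.8 = 439.6.
SD(S) = |1.2|·439.6 = 527.52.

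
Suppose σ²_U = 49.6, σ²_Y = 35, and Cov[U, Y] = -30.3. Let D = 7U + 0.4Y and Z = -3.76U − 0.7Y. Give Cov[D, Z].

Cov[D, Z] = -1121.2308

By bilinearity, Cov[D, Z] = ac·σ²_U + bd·σ²_Y + (ad+bc)·Cov[U, Y], with a=7, b=0.4, c=-3.76, d=-0.7.
ac·σ²_U = 7·(-3.76)·49.6 = -1305.472
bd·σ²_Y = 0.4·(-0.7)·35 = -9.8
(ad+bc)·Cov[U, Y] = (-6.404)·(-30.3) = 194.0412
Cov[D, Z] = -1305.472 + (-9.8) + 194.0412 = -1121.2308.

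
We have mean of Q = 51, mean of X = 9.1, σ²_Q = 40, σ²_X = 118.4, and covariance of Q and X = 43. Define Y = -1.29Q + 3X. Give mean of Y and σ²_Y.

mean of Y = (-1.29)·mean of Q + 3·mean of X = (-1.29)·51 + 3·9.1 = -38.49.
σ²_Y = a²·σ²_Q + b²·σ²_X + 2ab·covariance of Q and X with a = -1.29, b = 3.
= (-1.29)²·40 + 3²·118.4 + 2·(-1.29)·3·43
= 66.564 + 1065.6 + (-332.82) = 799.344.

mean of Y = -38.49, σ²_Y = 799.344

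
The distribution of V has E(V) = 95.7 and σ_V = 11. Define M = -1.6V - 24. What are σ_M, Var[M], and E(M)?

σ_M = 17.6, Var[M] = 309.76, E(M) = -177.12

M = -1.6V - 24 is linear with a = -1.6, b = -24.
σ_M = |a|·σ_V = |-1.6|·11 = 17.6.
Var[V] = 11² = 121.
Var[M] = a²·Var[V] = (-1.6)²·121 = 309.76 (the additive constant -24 does not affect variance).
E(M) = a·E(V) + b = (-1.6)·95.7 + (-24) = -177.12.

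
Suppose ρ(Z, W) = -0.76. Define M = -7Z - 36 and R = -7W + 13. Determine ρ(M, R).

ρ(M, R) = -0.76

Linear rescalings preserve correlation up to sign; here the slopes -7 and -7 have the same sign, so ρ(M, R) = ρ(Z, W) = -0.76.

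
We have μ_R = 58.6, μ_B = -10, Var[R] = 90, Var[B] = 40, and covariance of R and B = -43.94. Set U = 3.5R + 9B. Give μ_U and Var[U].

μ_U = 3.5·μ_R + 9·μ_B = 3.5·58.6 + 9·(-10) = 115.1.
Var[U] = a²·Var[R] + b²·Var[B] + 2ab·covariance of R and B with a = 3.5, b = 9.
= 3.5²·90 + 9²·40 + 2·3.5·9·(-43.94)
= 1102.5 + 3240 + (-2768.22) = 1574.28.

μ_U = 115.1, Var[U] = 1574.28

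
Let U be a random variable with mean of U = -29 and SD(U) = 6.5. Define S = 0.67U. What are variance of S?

variance of S = 18.966025

S = 0.67U is linear with a = 0.67, b = 0.
variance of U = 6.5² = 42.25.
variance of S = a²·variance of U = 0.67²·42.25 = 18.966025.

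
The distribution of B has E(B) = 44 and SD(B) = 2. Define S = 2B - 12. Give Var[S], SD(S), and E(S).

Var[S] = 16, SD(S) = 4, E(S) = 76

S = 2B - 12 is linear with a = 2, b = -12.
Var[B] = 2² = 4.
Var[S] = a²·Var[B] = 2²·4 = 16 (the additive constant -12 does not affect variance).
SD(S) = |a|·SD(B) = |2|·2 = 4.
E(S) = a·E(B) + b = 2·44 + (-12) = 76.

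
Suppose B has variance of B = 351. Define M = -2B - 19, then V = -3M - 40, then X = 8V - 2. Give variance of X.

variance of M = (-2)²·351 = 1404.
variance of V = (-3)²·1404 = 12636.
variance of X = 8²·12636 = 808704.

variance of X = 808704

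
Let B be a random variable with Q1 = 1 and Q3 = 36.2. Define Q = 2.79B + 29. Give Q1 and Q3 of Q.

Q1(Q) = 31.79, Q3(Q) = 129.998

a = 2.79 > 0: Q1(Q) = a·Q1(B)+b = 31.79, Q3(Q) = a·Q3(B)+b = 129.998.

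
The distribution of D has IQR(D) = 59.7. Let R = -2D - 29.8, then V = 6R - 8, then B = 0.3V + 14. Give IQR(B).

IQR(R) = |-2|·59.7 = 119.4.
IQR(V) = |6|·119.4 = 716.4.
IQR(B) = |0.3|·716.4 = 214.92.

IQR(B) = 214.92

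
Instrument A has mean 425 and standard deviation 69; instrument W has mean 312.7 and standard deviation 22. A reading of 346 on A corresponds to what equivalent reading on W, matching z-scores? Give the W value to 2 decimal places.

z = (346 − 425)/69 ≈ -1.1449.
W = 312.7 + z·22 = 312.7 + (346 − 425)·22/69 ≈ 287.51.

W = 287.51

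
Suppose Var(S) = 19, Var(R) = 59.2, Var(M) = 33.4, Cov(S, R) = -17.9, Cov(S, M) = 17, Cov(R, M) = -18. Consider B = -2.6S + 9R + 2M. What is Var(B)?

Var(B) = a²·Var(S) + b²·Var(R) + c²·Var(M) + 2ab·Cov(S, R) + 2ac·Cov(S, M) + 2bc·Cov(R, M), with a = -2.6, b = 9, c = 2.
= 128.44 + 4795.2 + 133.6 + 837.72 + (-176.8) + (-648)
= 5070.16.

Var(B) = 5070.16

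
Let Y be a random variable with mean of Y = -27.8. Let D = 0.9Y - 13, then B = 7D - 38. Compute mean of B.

mean of D = 0.9·(-27.8) + (-13) = -38.02.
mean of B = 7·(-38.02) + (-38) = -304.14.

mean of B = -304.14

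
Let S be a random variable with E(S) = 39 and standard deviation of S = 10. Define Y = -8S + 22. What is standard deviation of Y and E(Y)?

Y = -8S + 22 is linear with a = -8, b = 22.
standard deviation of Y = |a|·standard deviation of S = |-8|·10 = 80.
E(Y) = a·E(S) + b = (-8)·39 + 22 = -290.

standard deviation of Y = 80, E(Y) = -290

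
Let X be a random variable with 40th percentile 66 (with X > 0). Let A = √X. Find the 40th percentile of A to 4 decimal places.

40th percentile of A = 8.124

√X is increasing, so P_{40}(A) = g(P_{40}(X)) ≈ 8.124.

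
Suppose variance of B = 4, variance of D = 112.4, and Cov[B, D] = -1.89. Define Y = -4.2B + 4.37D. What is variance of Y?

variance of Y = a²·variance of B + b²·variance of D + 2ab·Cov[B, D] with a = -4.2, b = 4.37.
= (-4.2)²·4 + 4.37²·112.4 + 2·(-4.2)·4.37·(-1.89)
= 70.56 + 2146.49156 + 69.37812 = 2286.42968.

variance of Y = 2286.42968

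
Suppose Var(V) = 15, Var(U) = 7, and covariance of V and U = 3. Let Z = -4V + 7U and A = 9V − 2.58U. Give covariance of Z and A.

covariance of Z and A = -446.46

By bilinearity, covariance of Z and A = ac·Var(V) + bd·Var(U) + (ad+bc)·covariance of V and U, with a=-4, b=7, c=9, d=-2.58.
ac·Var(V) = (-4)·9·15 = -540
bd·Var(U) = 7·(-2.58)·7 = -126.42
(ad+bc)·covariance of V and U = (73.32)·3 = 219.96
covariance of Z and A = -540 + (-126.42) + 219.96 = -446.46.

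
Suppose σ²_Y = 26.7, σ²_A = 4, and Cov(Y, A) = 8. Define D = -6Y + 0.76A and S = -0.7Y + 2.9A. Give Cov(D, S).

By bilinearity, Cov(D, S) = ac·σ²_Y + bd·σ²_A + (ad+bc)·Cov(Y, A), with a=-6, b=0.76, c=-0.7, d=2.9.
ac·σ²_Y = (-6)·(-0.7)·26.7 = 112.14
bd·σ²_A = 0.76·2.9·4 = 8.816
(ad+bc)·Cov(Y, A) = (-17.932)·8 = -143.456
Cov(D, S) = 112.14 + 8.816 + (-143.456) = -22.5.

Cov(D, S) = -22.5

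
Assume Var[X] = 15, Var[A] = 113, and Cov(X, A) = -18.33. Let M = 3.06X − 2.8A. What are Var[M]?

Var[M] = a²·Var[X] + b²·Var[A] + 2ab·Cov(X, A) with a = 3.06, b = -2.8.
= 3.06²·15 + (-2.8)²·113 + 2·3.06·(-2.8)·(-18.33)
= 140.454 + 885.92 + 314.10288 = 1340.47688.

Var[M] = 1340.47688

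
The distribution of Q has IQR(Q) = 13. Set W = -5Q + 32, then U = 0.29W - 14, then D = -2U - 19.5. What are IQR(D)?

IQR(D) = 37.7

IQR(W) = |-5|·13 = 65.
IQR(U) = |0.29|·65 = 18.85.
IQR(D) = |-2|·18.85 = 37.7.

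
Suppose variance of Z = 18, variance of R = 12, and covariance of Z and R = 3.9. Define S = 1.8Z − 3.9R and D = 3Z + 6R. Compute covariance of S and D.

covariance of S and D = -187.11

By bilinearity, covariance of S and D = ac·variance of Z + bd·variance of R + (ad+bc)·covariance of Z and R, with a=1.8, b=-3.9, c=3, d=6.
ac·variance of Z = 1.8·3·18 = 97.2
bd·variance of R = (-3.9)·6·12 = -280.8
(ad+bc)·covariance of Z and R = (-0.9)·3.9 = -3.51
covariance of S and D = 97.2 + (-280.8) + (-3.51) = -187.11.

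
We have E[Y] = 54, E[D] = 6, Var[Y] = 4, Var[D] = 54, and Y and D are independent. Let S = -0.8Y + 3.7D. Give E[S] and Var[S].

E[S] = -21, Var[S] = 741.82

E[S] = (-0.8)·E[Y] + 3.7·E[D] = (-0.8)·54 + 3.7·6 = -21.
Var[S] = a²·Var[Y] + b²·Var[D] + 2ab·Cov[Y, D] with a = -0.8, b = 3.7.
Independence gives Cov[Y, D] = 0.
= (-0.8)²·4 + 3.7²·54 + 2·(-0.8)·3.7·0
= 2.56 + 739.26 + 0 = 741.82.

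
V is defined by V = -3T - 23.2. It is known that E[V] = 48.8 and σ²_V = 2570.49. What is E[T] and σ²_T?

E[T] = -24, σ²_T = 285.61

From V = -3T - 23.2: E[V] = a·E[T] + b, so E[T] = (E[V] − b)/a = (48.8 − (-23.2))/(-3) = -24.
σ²_V = a²·σ²_T, so σ²_T = 2570.49/(-3)² = 285.61.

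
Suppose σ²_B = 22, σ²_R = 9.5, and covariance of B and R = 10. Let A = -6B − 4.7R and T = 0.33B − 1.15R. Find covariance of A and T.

covariance of A and T = 61.2775

By bilinearity, covariance of A and T = ac·σ²_B + bd·σ²_R + (ad+bc)·covariance of B and R, with a=-6, b=-4.7, c=0.33, d=-1.15.
ac·σ²_B = (-6)·0.33·22 = -43.56
bd·σ²_R = (-4.7)·(-1.15)·9.5 = 51.3475
(ad+bc)·covariance of B and R = (5.349)·10 = 53.49
covariance of A and T = -43.56 + 51.3475 + 53.49 = 61.2775.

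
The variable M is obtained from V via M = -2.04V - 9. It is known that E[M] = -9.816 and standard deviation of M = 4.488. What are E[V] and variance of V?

E[V] = 0.4, variance of V = 4.84

From M = -2.04V - 9: E[M] = a·E[V] + b, so E[V] = (E[M] − b)/a = (-9.816 − (-9))/(-2.04) = 0.4.
variance of M = 4.488² = 20.142144.
variance of M = a²·variance of V, so variance of V = 20.142144/(-2.04)² = 4.84.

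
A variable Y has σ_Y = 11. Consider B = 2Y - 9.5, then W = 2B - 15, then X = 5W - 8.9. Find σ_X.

σ_X = 220

σ_B = |2|·11 = 22.
σ_W = |2|·22 = 44.
σ_X = |5|·44 = 220.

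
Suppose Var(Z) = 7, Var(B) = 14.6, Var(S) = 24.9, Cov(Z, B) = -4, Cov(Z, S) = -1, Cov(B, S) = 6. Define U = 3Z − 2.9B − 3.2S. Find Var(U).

Var(U) = 640.922

Var(U) = a²·Var(Z) + b²·Var(B) + c²·Var(S) + 2ab·Cov(Z, B) + 2ac·Cov(Z, S) + 2bc·Cov(B, S), with a = 3, b = -2.9, c = -3.2.
= 63 + 122.786 + 254.976 + 69.6 + 19.2 + 111.36
= 640.922.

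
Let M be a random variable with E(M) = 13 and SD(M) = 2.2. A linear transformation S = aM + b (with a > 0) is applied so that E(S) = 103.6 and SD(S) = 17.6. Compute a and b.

a = 8, b = -0.4

SD(S) = a·SD(M) (a > 0), so a = 17.6/2.2 = 8.
E(S) = a·E(M) + b, so b = 103.6 − 8·13 = -0.4.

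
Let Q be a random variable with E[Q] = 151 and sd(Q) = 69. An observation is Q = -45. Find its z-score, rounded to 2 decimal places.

z = -2.84

z = (Q − E[Q]) / sd(Q) = (-45 − 151) / 69 ≈ -2.84.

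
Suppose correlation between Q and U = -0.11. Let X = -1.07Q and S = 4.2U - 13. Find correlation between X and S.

Linear rescalings preserve |correlation|; the slopes -1.07 and 4.2 have opposite signs, so the correlation flips sign: correlation between X and S = −correlation between Q and U = 0.11.

correlation between X and S = 0.11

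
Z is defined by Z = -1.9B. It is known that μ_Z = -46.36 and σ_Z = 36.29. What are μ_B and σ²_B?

μ_B = 24.4, σ²_B = 364.81

From Z = -1.9B: μ_Z = a·μ_B + b, so μ_B = (μ_Z − b)/a = (-46.36 − 0)/(-1.9) = 24.4.
σ²_Z = 36.29² = 1316.9641.
σ²_Z = a²·σ²_B, so σ²_B = 1316.9641/(-1.9)² = 364.81.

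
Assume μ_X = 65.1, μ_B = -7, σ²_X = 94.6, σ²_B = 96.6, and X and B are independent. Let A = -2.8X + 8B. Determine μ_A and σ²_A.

μ_A = (-2.8)·μ_X + 8·μ_B = (-2.8)·65.1 + 8·(-7) = -238.28.
σ²_A = a²·σ²_X + b²·σ²_B + 2ab·Cov[X, B] with a = -2.8, b = 8.
Independence gives Cov[X, B] = 0.
= (-2.8)²·94.6 + 8²·96.6 + 2·(-2.8)·8·0
= 741.664 + 6182.4 + 0 = 6924.064.

μ_A = -238.28, σ²_A = 6924.064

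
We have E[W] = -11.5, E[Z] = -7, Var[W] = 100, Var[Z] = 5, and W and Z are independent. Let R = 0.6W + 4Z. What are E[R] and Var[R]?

E[R] = -34.9, Var[R] = 116

E[R] = 0.6·E[W] + 4·E[Z] = 0.6·(-11.5) + 4·(-7) = -34.9.
Var[R] = a²·Var[W] + b²·Var[Z] + 2ab·Cov[W, Z] with a = 0.6, b = 4.
Independence gives Cov[W, Z] = 0.
= 0.6²·100 + 4²·5 + 2·0.6·4·0
= 36 + 80 + 0 = 116.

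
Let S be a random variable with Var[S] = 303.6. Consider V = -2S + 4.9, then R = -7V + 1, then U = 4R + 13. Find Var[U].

Var[V] = (-2)²·303.6 = 1214.4.
Var[R] = (-7)²·1214.4 = 59505.6.
Var[U] = 4²·59505.6 = 952089.6.

Var[U] = 952089.6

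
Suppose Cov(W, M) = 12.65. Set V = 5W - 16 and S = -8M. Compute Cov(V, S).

Cov(V, S) = a·c·Cov(W, M) = 5·(-8)·12.65 = -506. Additive constants drop out.

Cov(V, S) = -506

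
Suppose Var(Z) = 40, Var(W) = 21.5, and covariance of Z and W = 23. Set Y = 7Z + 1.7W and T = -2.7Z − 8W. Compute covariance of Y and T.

By bilinearity, covariance of Y and T = ac·Var(Z) + bd·Var(W) + (ad+bc)·covariance of Z and W, with a=7, b=1.7, c=-2.7, d=-8.
ac·Var(Z) = 7·(-2.7)·40 = -756
bd·Var(W) = 1.7·(-8)·21.5 = -292.4
(ad+bc)·covariance of Z and W = (-60.59)·23 = -1393.57
covariance of Y and T = -756 + (-292.4) + (-1393.57) = -2441.97.

covariance of Y and T = -2441.97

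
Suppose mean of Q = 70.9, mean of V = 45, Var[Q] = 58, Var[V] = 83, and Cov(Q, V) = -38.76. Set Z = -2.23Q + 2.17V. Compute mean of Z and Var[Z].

mean of Z = (-2.23)·mean of Q + 2.17·mean of V = (-2.23)·70.9 + 2.17·45 = -60.457.
Var[Z] = a²·Var[Q] + b²·Var[V] + 2ab·Cov(Q, V) with a = -2.23, b = 2.17.
= (-2.23)²·58 + 2.17²·83 + 2·(-2.23)·2.17·(-38.76)
= 288.4282 + 390.8387 + 375.127032 = 1054.393932.

mean of Z = -60.457, Var[Z] = 1054.393932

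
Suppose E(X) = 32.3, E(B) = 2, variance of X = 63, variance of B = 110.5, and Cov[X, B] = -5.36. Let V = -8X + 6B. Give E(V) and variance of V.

E(V) = -246.4, variance of V = 8524.56

E(V) = (-8)·E(X) + 6·E(B) = (-8)·32.3 + 6·2 = -246.4.
variance of V = a²·variance of X + b²·variance of B + 2ab·Cov[X, B] with a = -8, b = 6.
= (-8)²·63 + 6²·110.5 + 2·(-8)·6·(-5.36)
= 4032 + 3978 + 514.56 = 8524.56.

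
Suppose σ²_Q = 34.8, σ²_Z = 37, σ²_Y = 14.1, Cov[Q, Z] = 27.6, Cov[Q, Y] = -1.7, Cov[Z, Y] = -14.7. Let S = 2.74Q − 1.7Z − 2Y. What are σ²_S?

σ²_S = a²·σ²_Q + b²·σ²_Z + c²·σ²_Y + 2ab·Cov[Q, Z] + 2ac·Cov[Q, Y] + 2bc·Cov[Z, Y], with a = 2.74, b = -1.7, c = -2.
= 261.26448 + 106.93 + 56.4 + (-257.1216) + 18.632 + (-99.96)
= 86.14488.

σ²_S = 86.14488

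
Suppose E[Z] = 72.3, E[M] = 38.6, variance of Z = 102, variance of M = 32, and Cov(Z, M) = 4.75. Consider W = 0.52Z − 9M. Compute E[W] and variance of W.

E[W] = -309.804, variance of W = 2575.1208

E[W] = 0.52·E[Z] + (-9)·E[M] = 0.52·72.3 + (-9)·38.6 = -309.804.
variance of W = a²·variance of Z + b²·variance of M + 2ab·Cov(Z, M) with a = 0.52, b = -9.
= 0.52²·102 + (-9)²·32 + 2·0.52·(-9)·4.75
= 27.5808 + 2592 + (-44.46) = 2575.1208.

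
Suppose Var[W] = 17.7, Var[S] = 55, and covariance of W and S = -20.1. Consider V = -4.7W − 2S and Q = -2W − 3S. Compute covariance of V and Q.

covariance of V and Q = 132.57

By bilinearity, covariance of V and Q = ac·Var[W] + bd·Var[S] + (ad+bc)·covariance of W and S, with a=-4.7, b=-2, c=-2, d=-3.
ac·Var[W] = (-4.7)·(-2)·17.7 = 166.38
bd·Var[S] = (-2)·(-3)·55 = 330
(ad+bc)·covariance of W and S = (18.1)·(-20.1) = -363.81
covariance of V and Q = 166.38 + 330 + (-363.81) = 132.57.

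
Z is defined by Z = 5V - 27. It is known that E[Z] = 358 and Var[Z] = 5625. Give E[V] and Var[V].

E[V] = 77, Var[V] = 225

From Z = 5V - 27: E[Z] = a·E[V] + b, so E[V] = (E[Z] − b)/a = (358 − (-27))/5 = 77.
Var[Z] = a²·Var[V], so Var[V] = 5625/5² = 225.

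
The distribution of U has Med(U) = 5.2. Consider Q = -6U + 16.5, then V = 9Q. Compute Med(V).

Med(V) = -132.3

Med(Q) = (-6)·5.2 + 16.5 = -14.7.
Med(V) = 9·(-14.7) = -132.3.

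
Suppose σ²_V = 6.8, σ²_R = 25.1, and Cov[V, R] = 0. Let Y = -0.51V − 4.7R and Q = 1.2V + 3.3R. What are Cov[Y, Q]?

By bilinearity, Cov[Y, Q] = ac·σ²_V + bd·σ²_R + (ad+bc)·Cov[V, R], with a=-0.51, b=-4.7, c=1.2, d=3.3.
ac·σ²_V = (-0.51)·1.2·6.8 = -4.1616
bd·σ²_R = (-4.7)·3.3·25.1 = -389.301
(ad+bc)·Cov[V, R] = (-7.323)·0 = 0
Cov[Y, Q] = -4.1616 + (-389.301) + 0 = -393.4626.

Cov[Y, Q] = -393.4626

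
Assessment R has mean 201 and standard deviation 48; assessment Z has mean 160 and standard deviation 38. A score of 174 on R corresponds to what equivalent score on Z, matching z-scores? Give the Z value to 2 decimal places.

Z = 138.63

z = (174 − 201)/48 = -0.5625.
Z = 160 + z·38 = 160 + (174 − 201)·38/48 ≈ 138.63.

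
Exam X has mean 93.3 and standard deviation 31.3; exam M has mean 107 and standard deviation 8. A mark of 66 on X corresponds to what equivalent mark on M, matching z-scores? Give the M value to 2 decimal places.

M = 100.02

z = (66 − 93.3)/31.3 ≈ -0.8722.
M = 107 + z·8 = 107 + (66 − 93.3)·8/31.3 ≈ 100.02.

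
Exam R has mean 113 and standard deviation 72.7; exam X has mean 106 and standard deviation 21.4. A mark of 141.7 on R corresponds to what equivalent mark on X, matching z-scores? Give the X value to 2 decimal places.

z = (141.7 − 113)/72.7 ≈ 0.3948.
X = 106 + z·21.4 = 106 + (141.7 − 113)·21.4/72.7 ≈ 114.45.

X = 114.45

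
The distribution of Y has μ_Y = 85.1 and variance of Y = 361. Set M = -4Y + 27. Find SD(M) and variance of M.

M = -4Y + 27 is linear with a = -4, b = 27.
SD(Y) = √361 = 19.
SD(M) = |a|·SD(Y) = |-4|·19 = 76.
variance of M = a²·variance of Y = (-4)²·361 = 5776 (the additive constant 27 does not affect variance).

SD(M) = 76, variance of M = 5776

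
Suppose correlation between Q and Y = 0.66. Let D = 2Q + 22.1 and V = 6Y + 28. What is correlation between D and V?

Linear rescalings preserve correlation up to sign; here the slopes 2 and 6 have the same sign, so correlation between D and V = correlation between Q and Y = 0.66.

correlation between D and V = 0.66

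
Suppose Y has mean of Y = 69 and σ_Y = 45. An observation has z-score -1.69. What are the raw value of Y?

Y = -7.05

Y = mean of Y + z·σ_Y = 69 + (-1.69)·45 = -7.05.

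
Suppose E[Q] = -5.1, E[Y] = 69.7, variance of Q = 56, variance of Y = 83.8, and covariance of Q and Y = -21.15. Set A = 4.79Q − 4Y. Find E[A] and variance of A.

E[A] = -303.229, variance of A = 3436.1376

E[A] = 4.79·E[Q] + (-4)·E[Y] = 4.79·(-5.1) + (-4)·69.7 = -303.229.
variance of A = a²·variance of Q + b²·variance of Y + 2ab·covariance of Q and Y with a = 4.79, b = -4.
= 4.79²·56 + (-4)²·83.8 + 2·4.79·(-4)·(-21.15)
= 1284.8696 + 1340.8 + 810.468 = 3436.1376.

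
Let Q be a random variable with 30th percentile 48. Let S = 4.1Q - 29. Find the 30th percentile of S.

30th percentile of S = 167.8

Since a = 4.1 > 0 the transformation is increasing, so the 30th percentile of S = a·(P_{30} of Q) + b = 4.1·48 + (-29) = 167.8.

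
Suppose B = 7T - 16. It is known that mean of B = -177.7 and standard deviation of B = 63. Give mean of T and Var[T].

mean of T = -23.1, Var[T] = 81

From B = 7T - 16: mean of B = a·mean of T + b, so mean of T = (mean of B − b)/a = (-177.7 − (-16))/7 = -23.1.
Var[B] = 63² = 3969.
Var[B] = a²·Var[T], so Var[T] = 3969/7² = 81.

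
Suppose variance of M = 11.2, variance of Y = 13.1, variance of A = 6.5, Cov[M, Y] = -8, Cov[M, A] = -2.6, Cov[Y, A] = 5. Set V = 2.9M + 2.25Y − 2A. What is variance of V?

variance of V = a²·variance of M + b²·variance of Y + c²·variance of A + 2ab·Cov[M, Y] + 2ac·Cov[M, A] + 2bc·Cov[Y, A], with a = 2.9, b = 2.25, c = -2.
= 94.192 + 66.31875 + 26 + (-104.4) + 30.16 + (-45)
= 67.27075.

variance of V = 67.27075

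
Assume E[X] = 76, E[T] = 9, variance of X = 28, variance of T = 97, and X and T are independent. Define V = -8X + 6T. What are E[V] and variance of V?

E[V] = (-8)·E[X] + 6·E[T] = (-8)·76 + 6·9 = -554.
variance of V = a²·variance of X + b²·variance of T + 2ab·covariance of X and T with a = -8, b = 6.
Independence gives covariance of X and T = 0.
= (-8)²·28 + 6²·97 + 2·(-8)·6·0
= 1792 + 3492 + 0 = 5284.

E[V] = -554, variance of V = 5284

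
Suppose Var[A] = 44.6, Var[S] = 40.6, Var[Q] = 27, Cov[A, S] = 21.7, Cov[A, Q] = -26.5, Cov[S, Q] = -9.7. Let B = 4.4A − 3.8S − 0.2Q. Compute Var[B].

Var[B] = 757.048

Var[B] = a²·Var[A] + b²·Var[S] + c²·Var[Q] + 2ab·Cov[A, S] + 2ac·Cov[A, Q] + 2bc·Cov[S, Q], with a = 4.4, b = -3.8, c = -0.2.
= 863.456 + 586.264 + 1.08 + (-725.648) + 46.64 + (-14.744)
= 757.048.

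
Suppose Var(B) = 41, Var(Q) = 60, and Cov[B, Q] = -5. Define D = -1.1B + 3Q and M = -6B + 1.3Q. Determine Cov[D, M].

By bilinearity, Cov[D, M] = ac·Var(B) + bd·Var(Q) + (ad+bc)·Cov[B, Q], with a=-1.1, b=3, c=-6, d=1.3.
ac·Var(B) = (-1.1)·(-6)·41 = 270.6
bd·Var(Q) = 3·1.3·60 = 234
(ad+bc)·Cov[B, Q] = (-19.43)·(-5) = 97.15
Cov[D, M] = 270.6 + 234 + 97.15 = 601.75.

Cov[D, M] = 601.75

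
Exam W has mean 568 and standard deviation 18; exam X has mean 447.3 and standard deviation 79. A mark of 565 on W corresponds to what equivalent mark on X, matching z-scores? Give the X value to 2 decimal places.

z = (565 − 568)/18 ≈ -0.1667.
X = 447.3 + z·79 = 447.3 + (565 − 568)·79/18 ≈ 434.13.

X = 434.13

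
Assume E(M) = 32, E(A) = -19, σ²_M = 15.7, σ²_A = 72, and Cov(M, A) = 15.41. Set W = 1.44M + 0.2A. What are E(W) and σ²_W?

E(W) = 1.44·E(M) + 0.2·E(A) = 1.44·32 + 0.2·(-19) = 42.28.
σ²_W = a²·σ²_M + b²·σ²_A + 2ab·Cov(M, A) with a = 1.44, b = 0.2.
= 1.44²·15.7 + 0.2²·72 + 2·1.44·0.2·15.41
= 32.55552 + 2.88 + 8.87616 = 44.31168.

E(W) = 42.28, σ²_W = 44.31168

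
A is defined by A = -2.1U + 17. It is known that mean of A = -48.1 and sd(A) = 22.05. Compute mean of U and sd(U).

mean of U = 31, sd(U) = 10.5

From A = -2.1U + 17: mean of A = a·mean of U + b, so mean of U = (mean of A − b)/a = (-48.1 − 17)/(-2.1) = 31.
sd(A) = |a|·sd(U), so sd(U) = 22.05/|-2.1| = 10.5.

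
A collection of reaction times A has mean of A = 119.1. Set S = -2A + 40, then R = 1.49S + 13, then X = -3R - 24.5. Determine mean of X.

mean of S = (-2)·119.1 + 40 = -198.2.
mean of R = 1.49·(-198.2) + 13 = -282.318.
mean of X = (-3)·(-282.318) + (-24.5) = 822.454.

mean of X = 822.454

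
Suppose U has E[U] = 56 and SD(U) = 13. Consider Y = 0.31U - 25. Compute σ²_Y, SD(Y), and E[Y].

Y = 0.31U - 25 is linear with a = 0.31, b = -25.
σ²_U = 13² = 169.
σ²_Y = a²·σ²_U = 0.31²·169 = 16.2409 (the additive constant -25 does not affect variance).
SD(Y) = |a|·SD(U) = |0.31|·13 = 4.03.
E[Y] = a·E[U] + b = 0.31·56 + (-25) = -7.64.

σ²_Y = 16.2409, SD(Y) = 4.03, E[Y] = -7.64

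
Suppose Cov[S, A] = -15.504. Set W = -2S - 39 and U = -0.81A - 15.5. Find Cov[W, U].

Cov[W, U] = a·c·Cov[S, A] = (-2)·(-0.81)·(-15.504) = -25.11648. Additive constants drop out.

Cov[W, U] = -25.11648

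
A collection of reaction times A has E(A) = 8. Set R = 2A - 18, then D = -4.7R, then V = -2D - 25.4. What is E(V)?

E(V) = -44.2

E(R) = 2·8 + (-18) = -2.
E(D) = (-4.7)·(-2) = 9.4.
E(V) = (-2)·9.4 + (-25.4) = -44.2.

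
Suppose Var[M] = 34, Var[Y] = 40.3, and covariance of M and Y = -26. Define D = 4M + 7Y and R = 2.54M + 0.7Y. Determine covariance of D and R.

covariance of D and R = 7.83

By bilinearity, covariance of D and R = ac·Var[M] + bd·Var[Y] + (ad+bc)·covariance of M and Y, with a=4, b=7, c=2.54, d=0.7.
ac·Var[M] = 4·2.54·34 = 345.44
bd·Var[Y] = 7·0.7·40.3 = 197.47
(ad+bc)·covariance of M and Y = (20.58)·(-26) = -535.08
covariance of D and R = 345.44 + 197.47 + (-535.08) = 7.83.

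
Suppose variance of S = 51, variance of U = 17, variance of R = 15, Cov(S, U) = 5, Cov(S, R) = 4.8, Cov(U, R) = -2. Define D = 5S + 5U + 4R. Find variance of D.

variance of D = 2302

variance of D = a²·variance of S + b²·variance of U + c²·variance of R + 2ab·Cov(S, U) + 2ac·Cov(S, R) + 2bc·Cov(U, R), with a = 5, b = 5, c = 4.
= 1275 + 425 + 240 + 250 + 192 + (-80)
= 2302.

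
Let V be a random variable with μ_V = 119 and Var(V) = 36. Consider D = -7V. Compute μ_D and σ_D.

μ_D = -833, σ_D = 42

D = -7V is linear with a = -7, b = 0.
μ_D = a·μ_V + b = (-7)·119 = -833.
σ_V = √36 = 6.
σ_D = |a|·σ_V = |-7|·6 = 42.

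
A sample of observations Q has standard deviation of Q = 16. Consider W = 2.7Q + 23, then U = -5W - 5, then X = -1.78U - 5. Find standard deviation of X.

standard deviation of W = |2.7|·16 = 43.2.
standard deviation of U = |-5|·43.2 = 216.
standard deviation of X = |-1.78|·216 = 384.48.

standard deviation of X = 384.48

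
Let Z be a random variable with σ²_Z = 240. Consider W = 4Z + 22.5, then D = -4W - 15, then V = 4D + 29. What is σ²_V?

σ²_V = 983040

σ²_W = 4²·240 = 3840.
σ²_D = (-4)²·3840 = 61440.
σ²_V = 4²·61440 = 983040.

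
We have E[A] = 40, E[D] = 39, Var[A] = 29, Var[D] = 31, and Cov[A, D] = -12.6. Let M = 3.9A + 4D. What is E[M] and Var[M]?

E[M] = 312, Var[M] = 543.97

E[M] = 3.9·E[A] + 4·E[D] = 3.9·40 + 4·39 = 312.
Var[M] = a²·Var[A] + b²·Var[D] + 2ab·Cov[A, D] with a = 3.9, b = 4.
= 3.9²·29 + 4²·31 + 2·3.9·4·(-12.6)
= 441.09 + 496 + (-393.12) = 543.97.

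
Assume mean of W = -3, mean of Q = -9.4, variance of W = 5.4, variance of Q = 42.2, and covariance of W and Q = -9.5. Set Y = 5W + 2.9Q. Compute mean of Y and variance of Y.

mean of Y = -42.26, variance of Y = 214.402

mean of Y = 5·mean of W + 2.9·mean of Q = 5·(-3) + 2.9·(-9.4) = -42.26.
variance of Y = a²·variance of W + b²·variance of Q + 2ab·covariance of W and Q with a = 5, b = 2.9.
= 5²·5.4 + 2.9²·42.2 + 2·5·2.9·(-9.5)
= 135 + 354.902 + (-275.5) = 214.402.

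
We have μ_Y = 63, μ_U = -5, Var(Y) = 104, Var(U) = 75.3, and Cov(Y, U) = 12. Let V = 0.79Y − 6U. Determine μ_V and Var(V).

μ_V = 79.77, Var(V) = 2661.9464

μ_V = 0.79·μ_Y + (-6)·μ_U = 0.79·63 + (-6)·(-5) = 79.77.
Var(V) = a²·Var(Y) + b²·Var(U) + 2ab·Cov(Y, U) with a = 0.79, b = -6.
= 0.79²·104 + (-6)²·75.3 + 2·0.79·(-6)·12
= 64.9064 + 2710.8 + (-113.76) = 2661.9464.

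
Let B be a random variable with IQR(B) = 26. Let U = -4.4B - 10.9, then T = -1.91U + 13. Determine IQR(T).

IQR(T) = 218.504

IQR(U) = |-4.4|·26 = 114.4.
IQR(T) = |-1.91|·114.4 = 218.504.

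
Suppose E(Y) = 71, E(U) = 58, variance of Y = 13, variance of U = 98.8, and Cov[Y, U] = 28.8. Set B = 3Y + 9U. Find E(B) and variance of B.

E(B) = 735, variance of B = 9675

E(B) = 3·E(Y) + 9·E(U) = 3·71 + 9·58 = 735.
variance of B = a²·variance of Y + b²·variance of U + 2ab·Cov[Y, U] with a = 3, b = 9.
= 3²·13 + 9²·98.8 + 2·3·9·28.8
= 117 + 8002.8 + 1555.2 = 9675.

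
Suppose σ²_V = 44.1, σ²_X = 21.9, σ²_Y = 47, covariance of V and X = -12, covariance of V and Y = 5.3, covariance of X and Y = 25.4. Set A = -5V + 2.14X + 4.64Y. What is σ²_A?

σ²_A = a²·σ²_V + b²·σ²_X + c²·σ²_Y + 2ab·covariance of V and X + 2ac·covariance of V and Y + 2bc·covariance of X and Y, with a = -5, b = 2.14, c = 4.64.
= 1102.5 + 100.29324 + 1011.8912 + 256.8 + (-245.92) + 504.42368
= 2729.98812.

σ²_A = 2729.98812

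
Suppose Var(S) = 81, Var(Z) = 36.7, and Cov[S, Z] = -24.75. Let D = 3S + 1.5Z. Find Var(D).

Var(D) = 588.825

Var(D) = a²·Var(S) + b²·Var(Z) + 2ab·Cov[S, Z] with a = 3, b = 1.5.
= 3²·81 + 1.5²·36.7 + 2·3·1.5·(-24.75)
= 729 + 82.575 + (-222.75) = 588.825.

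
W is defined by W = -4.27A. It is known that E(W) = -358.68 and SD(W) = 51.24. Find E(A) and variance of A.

E(A) = 84, variance of A = 144

From W = -4.27A: E(W) = a·E(A) + b, so E(A) = (E(W) − b)/a = (-358.68 − 0)/(-4.27) = 84.
variance of W = 51.24² = 2625.5376.
variance of W = a²·variance of A, so variance of A = 2625.5376/(-4.27)² = 144.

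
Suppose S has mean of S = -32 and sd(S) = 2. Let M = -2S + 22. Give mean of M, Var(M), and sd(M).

mean of M = 86, Var(M) = 16, sd(M) = 4

M = -2S + 22 is linear with a = -2, b = 22.
mean of M = a·mean of S + b = (-2)·(-32) + 22 = 86.
Var(S) = 2² = 4.
Var(M) = a²·Var(S) = (-2)²·4 = 16 (the additive constant 22 does not affect variance).
sd(M) = |a|·sd(S) = |-2|·2 = 4.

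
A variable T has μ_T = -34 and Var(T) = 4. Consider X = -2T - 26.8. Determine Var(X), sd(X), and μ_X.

X = -2T - 26.8 is linear with a = -2, b = -26.8.
Var(X) = a²·Var(T) = (-2)²·4 = 16 (the additive constant -26.8 does not affect variance).
sd(T) = √4 = 2.
sd(X) = |a|·sd(T) = |-2|·2 = 4.
μ_X = a·μ_T + b = (-2)·(-34) + (-26.8) = 41.2.

Var(X) = 16, sd(X) = 4, μ_X = 41.2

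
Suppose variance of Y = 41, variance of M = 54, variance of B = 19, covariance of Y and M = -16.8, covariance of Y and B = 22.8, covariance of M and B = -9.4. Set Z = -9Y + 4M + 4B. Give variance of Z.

variance of Z = a²·variance of Y + b²·variance of M + c²·variance of B + 2ab·covariance of Y and M + 2ac·covariance of Y and B + 2bc·covariance of M and B, with a = -9, b = 4, c = 4.
= 3321 + 864 + 304 + 1209.6 + (-1641.6) + (-300.8)
= 3756.2.

variance of Z = 3756.2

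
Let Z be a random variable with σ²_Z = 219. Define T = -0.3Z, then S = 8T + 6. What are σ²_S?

σ²_S = 1261.44

σ²_T = (-0.3)²·219 = 19.71.
σ²_S = 8²·19.71 = 1261.44.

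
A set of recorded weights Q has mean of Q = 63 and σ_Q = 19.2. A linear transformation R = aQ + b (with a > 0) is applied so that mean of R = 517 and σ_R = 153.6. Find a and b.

σ_R = a·σ_Q (a > 0), so a = 153.6/19.2 = 8.
mean of R = a·mean of Q + b, so b = 517 − 8·63 = 13.

a = 8, b = 13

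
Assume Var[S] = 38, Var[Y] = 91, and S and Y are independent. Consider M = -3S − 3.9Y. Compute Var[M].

Var[M] = a²·Var[S] + b²·Var[Y] + 2ab·Cov(S, Y) with a = -3, b = -3.9.
Independence gives Cov(S, Y) = 0.
= (-3)²·38 + (-3.9)²·91 + 2·(-3)·(-3.9)·0
= 342 + 1384.11 + 0 = 1726.11.

Var[M] = 1726.11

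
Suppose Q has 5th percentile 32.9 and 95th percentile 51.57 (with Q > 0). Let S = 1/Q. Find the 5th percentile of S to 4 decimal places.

5th percentile of S = 0.0194

1/Q is decreasing on Q > 0, so percentile order reverses: P_{5}(S) uses P_{95}(Q) = 51.57.
P_{5}(S) = 1/51.57 ≈ 0.0194.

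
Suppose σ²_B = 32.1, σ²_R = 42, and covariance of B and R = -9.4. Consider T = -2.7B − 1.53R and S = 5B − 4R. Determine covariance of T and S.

covariance of T and S = -205.92

By bilinearity, covariance of T and S = ac·σ²_B + bd·σ²_R + (ad+bc)·covariance of B and R, with a=-2.7, b=-1.53, c=5, d=-4.
ac·σ²_B = (-2.7)·5·32.1 = -433.35
bd·σ²_R = (-1.53)·(-4)·42 = 257.04
(ad+bc)·covariance of B and R = (3.15)·(-9.4) = -29.61
covariance of T and S = -433.35 + 257.04 + (-29.61) = -205.92.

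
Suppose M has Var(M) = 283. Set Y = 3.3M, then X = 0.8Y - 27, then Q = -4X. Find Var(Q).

Var(Q) = 31558.3488

Var(Y) = 3.3²·283 = 3081.87.
Var(X) = 0.8²·3081.87 = 1972.3968.
Var(Q) = (-4)²·1972.3968 = 31558.3488.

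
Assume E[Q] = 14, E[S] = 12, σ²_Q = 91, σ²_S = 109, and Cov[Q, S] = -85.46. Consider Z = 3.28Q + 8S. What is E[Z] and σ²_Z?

E[Z] = 3.28·E[Q] + 8·E[S] = 3.28·14 + 8·12 = 141.92.
σ²_Z = a²·σ²_Q + b²·σ²_S + 2ab·Cov[Q, S] with a = 3.28, b = 8.
= 3.28²·91 + 8²·109 + 2·3.28·8·(-85.46)
= 979.0144 + 6976 + (-4484.9408) = 3470.0736.

E[Z] = 141.92, σ²_Z = 3470.0736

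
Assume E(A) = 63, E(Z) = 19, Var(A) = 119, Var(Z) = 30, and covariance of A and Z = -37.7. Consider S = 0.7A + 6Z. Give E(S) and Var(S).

E(S) = 158.1, Var(S) = 821.63

E(S) = 0.7·E(A) + 6·E(Z) = 0.7·63 + 6·19 = 158.1.
Var(S) = a²·Var(A) + b²·Var(Z) + 2ab·covariance of A and Z with a = 0.7, b = 6.
= 0.7²·119 + 6²·30 + 2·0.7·6·(-37.7)
= 58.31 + 1080 + (-316.68) = 821.63.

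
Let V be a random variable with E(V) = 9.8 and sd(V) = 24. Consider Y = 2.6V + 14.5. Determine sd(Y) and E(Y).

Y = 2.6V + 14.5 is linear with a = 2.6, b = 14.5.
sd(Y) = |a|·sd(V) = |2.6|·24 = 62.4.
E(Y) = a·E(V) + b = 2.6·9.8 + 14.5 = 39.98.

sd(Y) = 62.4, E(Y) = 39.98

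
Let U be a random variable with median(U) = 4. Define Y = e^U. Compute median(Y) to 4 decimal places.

median(Y) = 54.5982

e^U is monotone on this domain, so median(Y) = exp(4) ≈ 54.5982.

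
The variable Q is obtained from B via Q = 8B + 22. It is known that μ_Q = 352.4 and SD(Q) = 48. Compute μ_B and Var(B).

μ_B = 41.3, Var(B) = 36

From Q = 8B + 22: μ_Q = a·μ_B + b, so μ_B = (μ_Q − b)/a = (352.4 − 22)/8 = 41.3.
Var(Q) = 48² = 2304.
Var(Q) = a²·Var(B), so Var(B) = 2304/8² = 36.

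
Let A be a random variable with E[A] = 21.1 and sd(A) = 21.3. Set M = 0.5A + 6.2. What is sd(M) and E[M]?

sd(M) = 10.65, E[M] = 16.75

M = 0.5A + 6.2 is linear with a = 0.5, b = 6.2.
sd(M) = |a|·sd(A) = |0.5|·21.3 = 10.65.
E[M] = a·E[A] + b = 0.5·21.1 + 6.2 = 16.75.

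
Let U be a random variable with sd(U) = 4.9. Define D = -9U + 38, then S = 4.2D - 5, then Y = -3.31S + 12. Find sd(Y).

sd(D) = |-9|·4.9 = 44.1.
sd(S) = |4.2|·44.1 = 185.22.
sd(Y) = |-3.31|·185.22 = 613.0782.

sd(Y) = 613.0782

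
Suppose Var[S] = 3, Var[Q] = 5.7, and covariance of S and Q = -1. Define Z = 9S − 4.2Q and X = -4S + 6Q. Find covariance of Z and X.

covariance of Z and X = -322.44

By bilinearity, covariance of Z and X = ac·Var[S] + bd·Var[Q] + (ad+bc)·covariance of S and Q, with a=9, b=-4.2, c=-4, d=6.
ac·Var[S] = 9·(-4)·3 = -108
bd·Var[Q] = (-4.2)·6·5.7 = -143.64
(ad+bc)·covariance of S and Q = (70.8)·(-1) = -70.8
covariance of Z and X = -108 + (-143.64) + (-70.8) = -322.44.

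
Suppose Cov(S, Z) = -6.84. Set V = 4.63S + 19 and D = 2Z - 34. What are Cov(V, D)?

Cov(V, D) = a·c·Cov(S, Z) = 4.63·2·(-6.84) = -63.3384. Additive constants drop out.

Cov(V, D) = -63.3384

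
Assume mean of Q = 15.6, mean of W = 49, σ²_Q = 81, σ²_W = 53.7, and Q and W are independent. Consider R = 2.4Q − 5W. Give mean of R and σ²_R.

mean of R = -207.56, σ²_R = 1809.06

mean of R = 2.4·mean of Q + (-5)·mean of W = 2.4·15.6 + (-5)·49 = -207.56.
σ²_R = a²·σ²_Q + b²·σ²_W + 2ab·Cov[Q, W] with a = 2.4, b = -5.
Independence gives Cov[Q, W] = 0.
= 2.4²·81 + (-5)²·53.7 + 2·2.4·(-5)·0
= 466.56 + 1342.5 + 0 = 1809.06.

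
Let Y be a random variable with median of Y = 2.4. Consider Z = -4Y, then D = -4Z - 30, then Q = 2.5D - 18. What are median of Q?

median of Q = 3

median of Z = (-4)·2.4 = -9.6.
median of D = (-4)·(-9.6) + (-30) = 8.4.
median of Q = 2.5·8.4 + (-18) = 3.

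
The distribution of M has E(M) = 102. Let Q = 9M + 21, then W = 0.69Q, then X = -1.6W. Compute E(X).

E(Q) = 9·102 + 21 = 939.
E(W) = 0.69·939 = 647.91.
E(X) = (-1.6)·647.91 = -1036.656.

E(X) = -1036.656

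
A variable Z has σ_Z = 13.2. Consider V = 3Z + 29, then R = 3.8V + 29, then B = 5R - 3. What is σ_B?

σ_B = 752.4

σ_V = |3|·13.2 = 39.6.
σ_R = |3.8|·39.6 = 150.48.
σ_B = |5|·150.48 = 752.4.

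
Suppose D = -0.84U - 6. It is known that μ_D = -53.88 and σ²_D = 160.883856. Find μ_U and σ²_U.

μ_U = 57, σ²_U = 228.01

From D = -0.84U - 6: μ_D = a·μ_U + b, so μ_U = (μ_D − b)/a = (-53.88 − (-6))/(-0.84) = 57.
σ²_D = a²·σ²_U, so σ²_U = 160.883856/(-0.84)² = 228.01.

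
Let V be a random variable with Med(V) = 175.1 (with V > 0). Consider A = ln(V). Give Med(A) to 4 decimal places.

ln(V) is monotone on this domain, so Med(A) = ln(175.1) ≈ 5.1654.

Med(A) = 5.1654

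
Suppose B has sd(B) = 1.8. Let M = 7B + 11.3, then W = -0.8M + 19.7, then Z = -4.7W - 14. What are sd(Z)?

sd(M) = |7|·1.8 = 12.6.
sd(W) = |-0.8|·12.6 = 10.08.
sd(Z) = |-4.7|·10.08 = 47.376.

sd(Z) = 47.376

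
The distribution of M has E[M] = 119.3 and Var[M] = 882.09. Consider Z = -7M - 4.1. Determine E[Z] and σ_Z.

E[Z] = -839.2, σ_Z = 207.9

Z = -7M - 4.1 is linear with a = -7, b = -4.1.
E[Z] = a·E[M] + b = (-7)·119.3 + (-4.1) = -839.2.
σ_M = √882.09 = 29.7.
σ_Z = |a|·σ_M = |-7|·29.7 = 207.9.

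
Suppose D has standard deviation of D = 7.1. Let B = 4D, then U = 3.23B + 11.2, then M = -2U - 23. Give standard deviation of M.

standard deviation of M = 183.464

standard deviation of B = |4|·7.1 = 28.4.
standard deviation of U = |3.23|·28.4 = 91.732.
standard deviation of M = |-2|·91.732 = 183.464.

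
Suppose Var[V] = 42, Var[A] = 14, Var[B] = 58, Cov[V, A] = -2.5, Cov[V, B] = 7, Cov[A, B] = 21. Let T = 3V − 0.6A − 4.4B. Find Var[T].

Var[T] = 1441

Var[T] = a²·Var[V] + b²·Var[A] + c²·Var[B] + 2ab·Cov[V, A] + 2ac·Cov[V, B] + 2bc·Cov[A, B], with a = 3, b = -0.6, c = -4.4.
= 378 + 5.04 + 1122.88 + 9 + (-184.8) + 110.88
= 1441.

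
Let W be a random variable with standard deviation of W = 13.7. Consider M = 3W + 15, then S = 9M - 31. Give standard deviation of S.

standard deviation of M = |3|·13.7 = 41.1.
standard deviation of S = |9|·41.1 = 369.9.

standard deviation of S = 369.9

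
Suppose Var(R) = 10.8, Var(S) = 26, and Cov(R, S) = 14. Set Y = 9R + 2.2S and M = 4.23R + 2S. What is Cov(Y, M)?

Cov(Y, M) = 907.84

By bilinearity, Cov(Y, M) = ac·Var(R) + bd·Var(S) + (ad+bc)·Cov(R, S), with a=9, b=2.2, c=4.23, d=2.
ac·Var(R) = 9·4.23·10.8 = 411.156
bd·Var(S) = 2.2·2·26 = 114.4
(ad+bc)·Cov(R, S) = (27.306)·14 = 382.284
Cov(Y, M) = 411.156 + 114.4 + 382.284 = 907.84.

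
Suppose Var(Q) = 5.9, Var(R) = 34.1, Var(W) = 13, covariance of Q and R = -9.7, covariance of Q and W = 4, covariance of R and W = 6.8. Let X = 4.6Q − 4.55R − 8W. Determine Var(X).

Var(X) = a²·Var(Q) + b²·Var(R) + c²·Var(W) + 2ab·covariance of Q and R + 2ac·covariance of Q and W + 2bc·covariance of R and W, with a = 4.6, b = -4.55, c = -8.
= 124.844 + 705.95525 + 832 + 406.042 + (-294.4) + 495.04
= 2269.48125.

Var(X) = 2269.48125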